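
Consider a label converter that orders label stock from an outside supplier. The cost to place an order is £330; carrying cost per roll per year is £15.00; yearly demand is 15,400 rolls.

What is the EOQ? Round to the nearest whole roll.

Q* = √(2·D·S / H) = √(2·15,400·330 / 15) = √677,600.0 ≈ 823.16

823 rolls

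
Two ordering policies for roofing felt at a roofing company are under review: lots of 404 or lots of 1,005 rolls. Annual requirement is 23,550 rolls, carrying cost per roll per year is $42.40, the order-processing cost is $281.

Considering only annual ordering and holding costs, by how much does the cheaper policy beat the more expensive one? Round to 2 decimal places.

$2,945.75

Annual cost at Q: ordering D·S/Q plus holding Q·H/2.
TC(404) = (23,550/404)×281 + (404/2)×42.4 = $24,944.87
TC(1,005) = (23,550/1,005)×281 + (1,005/2)×42.4 = $27,890.63
Cheaper: Q = 404.  Difference = $2,945.75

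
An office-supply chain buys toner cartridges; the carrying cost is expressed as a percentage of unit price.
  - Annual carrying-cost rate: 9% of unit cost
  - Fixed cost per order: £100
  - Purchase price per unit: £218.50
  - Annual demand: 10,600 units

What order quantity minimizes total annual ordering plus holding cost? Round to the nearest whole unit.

Holding cost per unit per year: H = 9% × £218.5 = £19.6650
2DS/H = 2·10,600·100/19.665 = 107,805.75
EOQ = √107,805.75 ≈ 328.34

328 units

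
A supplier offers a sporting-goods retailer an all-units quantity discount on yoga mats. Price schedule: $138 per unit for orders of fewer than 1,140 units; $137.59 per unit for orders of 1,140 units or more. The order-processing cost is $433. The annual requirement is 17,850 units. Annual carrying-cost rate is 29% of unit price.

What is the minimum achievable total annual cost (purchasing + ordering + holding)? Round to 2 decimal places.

H₁ = 29%×$138 = $40.0200;  H₂ = 29%×$137.59 = $39.9011
EOQ₁ = √(2×17,850×433/40.0200) = 621.50  (< 1,140, feasible at tier 1)
EOQ₂ = √(2×17,850×433/39.9011) = 622.42  (< 1,140 → use Q = 1,140 at tier-2 price)
TC(tier 1 (EOQ₁), Q≈621.5) = $2,488,172.34
TC(tier 2, Q≈1,140.0) = $2,485,505.00
Minimum at tier 2: $2,485,505.00

$2,485,505.00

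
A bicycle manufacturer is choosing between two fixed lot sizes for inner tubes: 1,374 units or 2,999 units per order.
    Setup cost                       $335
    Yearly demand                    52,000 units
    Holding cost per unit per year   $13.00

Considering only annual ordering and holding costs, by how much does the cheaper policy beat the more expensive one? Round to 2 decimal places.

TC(Q) = (D/Q)S + (Q/2)H
TC(1,374) = (52,000/1,374)×335 + (1,374/2)×13 = $21,609.31
TC(2,999) = (52,000/2,999)×335 + (2,999/2)×13 = $25,302.10
Lots of 1,374 are cheaper by $3,692.79.

$3,692.79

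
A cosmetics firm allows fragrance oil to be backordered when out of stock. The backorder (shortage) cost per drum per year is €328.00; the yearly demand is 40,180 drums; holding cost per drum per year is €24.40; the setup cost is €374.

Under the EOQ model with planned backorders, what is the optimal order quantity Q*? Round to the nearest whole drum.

Basic EOQ = √(2·40,180·374/24.4) = 1,109.841
Backorder adjustment √((H+b)/b) = √((24.4+328)/328) = 1.0365
Q* = 1,109.841 × 1.0365 ≈ 1,150.38

1,150 drums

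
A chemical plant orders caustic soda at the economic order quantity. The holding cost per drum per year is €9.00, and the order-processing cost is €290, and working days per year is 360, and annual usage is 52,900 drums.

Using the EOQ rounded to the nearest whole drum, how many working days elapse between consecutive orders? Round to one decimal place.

12.6 days

Q* = √(2·D·S / H) = √(2·52,900·290 / 9) = √3,409,111.1 ≈ 1,846.38 → Q = 1,846 drums
Days between orders = 360 / (D/Q) = 360 / 28.657 ≈ 12.563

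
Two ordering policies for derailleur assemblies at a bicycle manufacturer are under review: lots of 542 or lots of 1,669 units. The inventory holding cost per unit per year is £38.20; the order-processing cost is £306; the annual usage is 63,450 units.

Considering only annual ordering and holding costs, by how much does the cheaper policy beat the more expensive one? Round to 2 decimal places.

£2,663.49

For each Q, cost = (D/Q)·S + (Q/2)·H.
TC(542) = (63,450/542)×306 + (542/2)×38.2 = £46,174.52
TC(1,669) = (63,450/1,669)×306 + (1,669/2)×38.2 = £43,511.03
Cheaper: Q = 1,669.  Difference = £2,663.49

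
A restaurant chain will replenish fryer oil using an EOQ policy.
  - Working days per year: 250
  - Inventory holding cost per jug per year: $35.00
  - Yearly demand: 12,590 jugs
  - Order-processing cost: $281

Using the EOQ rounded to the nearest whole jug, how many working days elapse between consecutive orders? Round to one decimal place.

8.9 days

EOQ = √(2DS/H) = √(2 × 12,590 × 281 / 35)
    = √(202,159.43) ≈ 449.62 → Q = 450 jugs
Cycle time = (working days × Q)/D = (250 × 450) / 12,590 = 8.936 days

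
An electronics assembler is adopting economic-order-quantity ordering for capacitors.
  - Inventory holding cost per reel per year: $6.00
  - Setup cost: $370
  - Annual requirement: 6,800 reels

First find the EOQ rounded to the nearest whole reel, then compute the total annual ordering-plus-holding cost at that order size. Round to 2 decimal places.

$5,494.72

Q* = √(2·D·S / H) = √(2·6,800·370 / 6) = √838,666.7 ≈ 915.79 → Q = 916 reels
Annual ordering cost = (D/Q)·S = (6,800/916) × 370 = $2,746.72
Annual holding cost  = (Q/2)·H = (916/2) × 6 = $2,748.00
Total = $2,746.72 + $2,748.00 = $5,494.72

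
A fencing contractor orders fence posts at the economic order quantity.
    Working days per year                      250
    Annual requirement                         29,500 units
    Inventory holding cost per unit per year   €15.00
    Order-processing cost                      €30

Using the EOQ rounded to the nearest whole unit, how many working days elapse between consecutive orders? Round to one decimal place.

Q* = √(2·D·S / H) = √(2·29,500·30 / 15) = √118,000.0 ≈ 343.51 → Q = 344 units
Cycle time = (working days × Q)/D = (250 × 344) / 29,500 = 2.915 days

2.9 days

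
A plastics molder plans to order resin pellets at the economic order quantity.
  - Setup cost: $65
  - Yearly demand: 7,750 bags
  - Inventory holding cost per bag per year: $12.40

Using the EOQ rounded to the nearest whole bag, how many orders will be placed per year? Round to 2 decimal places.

EOQ = √(2DS/H) = √(2 × 7,750 × 65 / 12.4)
    = √(81,250.00) ≈ 285.04 → Q = 285
N = D/Q = 7,750/285 ≈ 27.193 orders/yr

27.19 orders per year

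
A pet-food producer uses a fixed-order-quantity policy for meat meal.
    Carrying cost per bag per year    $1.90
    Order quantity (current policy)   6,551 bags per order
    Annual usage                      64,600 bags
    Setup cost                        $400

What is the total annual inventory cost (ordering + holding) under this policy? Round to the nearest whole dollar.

Annual ordering cost = (D/Q)·S = (64,600/6,551) × 400 = $3,944.44
Annual holding cost  = (Q/2)·H = (6,551/2) × 1.9 = $6,223.45
Total = $3,944.44 + $6,223.45 = $10,167.89

$10,168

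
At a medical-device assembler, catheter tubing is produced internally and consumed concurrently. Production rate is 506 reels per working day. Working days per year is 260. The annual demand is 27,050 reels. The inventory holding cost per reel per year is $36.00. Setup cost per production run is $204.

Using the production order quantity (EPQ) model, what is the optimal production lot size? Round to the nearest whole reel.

d = 27,050/260 = 104.0385 reels/day;  effective holding cost H(1 − d/p) = 36·(1 − 104.0385/506) = 28.59805
Q* = √(2DS / H_eff) = √(2·27,050·204 / 28.59805) ≈ 621.22

621 reels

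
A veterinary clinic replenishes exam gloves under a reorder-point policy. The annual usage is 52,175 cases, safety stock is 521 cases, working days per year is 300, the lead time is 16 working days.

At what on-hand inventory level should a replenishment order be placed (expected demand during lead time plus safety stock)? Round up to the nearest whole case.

Daily demand d = 52,175 / 300 = 173.917 cases/day
Demand during lead time = 173.917 × 16 = 2,782.67
Reorder point = 2,782.67 + 521 = 3,303.67 → round up

3,304 cases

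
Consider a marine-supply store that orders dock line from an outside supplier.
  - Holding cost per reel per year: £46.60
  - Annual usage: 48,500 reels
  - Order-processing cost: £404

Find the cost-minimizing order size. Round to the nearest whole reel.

917 reels

2DS/H = 2·48,500·404/46.6 = 840,944.21
EOQ = √840,944.21 ≈ 917.03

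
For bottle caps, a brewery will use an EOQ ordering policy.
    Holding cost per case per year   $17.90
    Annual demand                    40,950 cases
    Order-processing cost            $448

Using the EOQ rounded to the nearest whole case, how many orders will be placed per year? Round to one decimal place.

2DS/H = 2·40,950·448/17.9 = 2,049,787.71
EOQ = √2,049,787.71 ≈ 1,431.71 → Q = 1,432
Orders per year = D/Q = 40,950 / 1,432 = 28.596

28.6 orders per year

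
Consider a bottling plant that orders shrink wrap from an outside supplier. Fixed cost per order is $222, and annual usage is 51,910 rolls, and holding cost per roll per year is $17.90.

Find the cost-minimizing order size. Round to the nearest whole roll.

1,135 rolls

2DS/H = 2·51,910·222/17.9 = 1,287,600.00
EOQ = √1,287,600.00 ≈ 1,134.72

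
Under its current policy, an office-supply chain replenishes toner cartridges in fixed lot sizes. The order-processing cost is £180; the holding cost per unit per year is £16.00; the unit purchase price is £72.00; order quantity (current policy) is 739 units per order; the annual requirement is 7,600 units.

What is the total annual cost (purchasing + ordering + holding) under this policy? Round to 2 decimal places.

Ordering: D/Q × S = 7,600/739 × £180 = £1,851.15
Holding:  Q/2 × H = 739/2 × £16 = £5,912.00
Purchase cost = D·C = 7,600 × 72 = £547,200.00
Total = £1,851.15 + £5,912.00 + £547,200.00 = £554,963.15

£554,963.15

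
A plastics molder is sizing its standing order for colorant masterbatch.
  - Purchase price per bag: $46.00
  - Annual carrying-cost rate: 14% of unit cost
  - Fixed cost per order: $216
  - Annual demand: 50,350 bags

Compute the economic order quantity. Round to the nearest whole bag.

H = i·C = 0.14 × $46 = $6.4400 per bag-year
Q* = √(2·D·S / H) = √(2·50,350·216 / 6.44) = √3,377,515.5 ≈ 1,837.80

1,838 bags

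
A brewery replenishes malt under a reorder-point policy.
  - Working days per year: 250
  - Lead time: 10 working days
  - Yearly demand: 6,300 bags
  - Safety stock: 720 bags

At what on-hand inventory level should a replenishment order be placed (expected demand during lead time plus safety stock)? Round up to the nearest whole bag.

972 bags

Daily demand d = 6,300 / 250 = 25.200 bags/day
Demand during lead time = 25.200 × 10 = 252.00
Reorder point = 252.00 + 720 = 972.00 → round up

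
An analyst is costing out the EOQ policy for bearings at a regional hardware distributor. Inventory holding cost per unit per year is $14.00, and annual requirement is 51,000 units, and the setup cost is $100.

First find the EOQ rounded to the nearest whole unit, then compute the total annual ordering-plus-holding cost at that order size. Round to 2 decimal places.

Optimal lot size Q* = (2 × 51,000 × $100 / $14)^½ ≈ 853.56 → Q = 854 units
Annual ordering cost = (D/Q)·S = (51,000/854) × 100 = $5,971.90
Annual holding cost  = (Q/2)·H = (854/2) × 14 = $5,978.00
Total = $5,971.90 + $5,978.00 = $11,949.90

$11,949.90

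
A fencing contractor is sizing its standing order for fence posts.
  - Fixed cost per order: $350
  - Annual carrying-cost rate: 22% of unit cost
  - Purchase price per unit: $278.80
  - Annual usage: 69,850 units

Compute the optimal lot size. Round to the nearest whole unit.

Carrying cost H = $278.8 × 22% = $61.3360/unit/yr
Q* = √(2·D·S / H) = √(2·69,850·350 / 61.336) = √797,166.4 ≈ 892.84

893 units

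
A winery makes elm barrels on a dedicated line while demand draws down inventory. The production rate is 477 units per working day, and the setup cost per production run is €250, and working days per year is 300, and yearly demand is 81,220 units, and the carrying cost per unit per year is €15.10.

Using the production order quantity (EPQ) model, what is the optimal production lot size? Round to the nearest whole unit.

2,494 units

Daily demand d = 81,220/300 = 270.733; p = 477; 1 − d/p = 0.43242
EPQ = √(2DS / (H(1 − d/p)))
    = √(2 × 81,220 × 250 / (15.1 × 0.43242)) ≈ 2,493.86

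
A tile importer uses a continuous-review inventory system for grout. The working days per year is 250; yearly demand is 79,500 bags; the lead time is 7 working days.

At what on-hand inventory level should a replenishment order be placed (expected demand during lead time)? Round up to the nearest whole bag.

2,226 bags

Daily demand d = 79,500 / 250 = 318.000 bags/day
Demand during lead time = 318.000 × 7 = 2,226.00
Reorder point = 2,226.00 → round up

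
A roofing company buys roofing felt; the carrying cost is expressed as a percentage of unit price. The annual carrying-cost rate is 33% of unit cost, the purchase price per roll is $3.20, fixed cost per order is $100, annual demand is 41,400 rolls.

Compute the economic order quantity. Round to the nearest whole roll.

H = i·C = 0.33 × $3.2 = $1.0560 per roll-year
2DS/H = 2·41,400·100/1.056 = 7,840,909.09
EOQ = √7,840,909.09 ≈ 2,800.16

2,800 rolls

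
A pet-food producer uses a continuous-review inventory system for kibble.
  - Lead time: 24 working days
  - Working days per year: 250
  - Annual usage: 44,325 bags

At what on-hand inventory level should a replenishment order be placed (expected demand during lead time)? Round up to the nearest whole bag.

4,256 bags

Daily demand d = 44,325 / 250 = 177.300 bags/day
Demand during lead time = 177.300 × 24 = 4,255.20
Reorder point = 4,255.20 → round up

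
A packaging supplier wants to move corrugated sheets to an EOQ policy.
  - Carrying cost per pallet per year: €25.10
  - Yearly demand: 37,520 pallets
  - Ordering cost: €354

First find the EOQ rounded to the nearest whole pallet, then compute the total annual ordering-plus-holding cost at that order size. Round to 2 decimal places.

Q* = √(2·D·S / H) = √(2·37,520·354 / 25.1) = √1,058,333.1 ≈ 1,028.75 → Q = 1,029 pallets
Orders/yr = 37,520/1,029 = 36.463; ordering cost = 36.463 × €354 = €12,907.76
Average inventory = 1,029/2 = 514.5; holding cost = 514.5 × €25.1 = €12,913.95
Total = €12,907.76 + €12,913.95 = €25,821.71

€25,821.71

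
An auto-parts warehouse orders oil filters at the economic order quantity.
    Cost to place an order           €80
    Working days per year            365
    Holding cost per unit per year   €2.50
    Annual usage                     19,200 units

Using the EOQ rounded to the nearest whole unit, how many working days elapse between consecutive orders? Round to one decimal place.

21.1 days

EOQ = √(2DS/H) = √(2 × 19,200 × 80 / 2.5)
    = √(1,228,800.00) ≈ 1,108.51 → Q = 1,109 units
Days between orders = 365 / (D/Q) = 365 / 17.313 ≈ 21.083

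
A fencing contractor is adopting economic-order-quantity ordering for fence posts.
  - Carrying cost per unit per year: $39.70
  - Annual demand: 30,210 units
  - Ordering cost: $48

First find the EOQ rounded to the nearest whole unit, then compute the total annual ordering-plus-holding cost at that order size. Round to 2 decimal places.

Q* = √(2·D·S / H) = √(2·30,210·48 / 39.7) = √73,051.9 ≈ 270.28 → Q = 270 units
Orders/yr = 30,210/270 = 111.889; ordering cost = 111.889 × $48 = $5,370.67
Average inventory = 270/2 = 135; holding cost = 135 × $39.7 = $5,359.50
Total = $5,370.67 + $5,359.50 = $10,730.17

$10,730.17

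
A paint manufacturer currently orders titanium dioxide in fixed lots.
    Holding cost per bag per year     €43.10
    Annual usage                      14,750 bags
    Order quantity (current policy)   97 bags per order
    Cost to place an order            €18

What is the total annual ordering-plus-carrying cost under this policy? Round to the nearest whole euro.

Orders/yr = 14,750/97 = 152.062; ordering cost = 152.062 × €18 = €2,737.11
Average inventory = 97/2 = 48.5; holding cost = 48.5 × €43.1 = €2,090.35
Total = €2,737.11 + €2,090.35 = €4,827.46

€4,827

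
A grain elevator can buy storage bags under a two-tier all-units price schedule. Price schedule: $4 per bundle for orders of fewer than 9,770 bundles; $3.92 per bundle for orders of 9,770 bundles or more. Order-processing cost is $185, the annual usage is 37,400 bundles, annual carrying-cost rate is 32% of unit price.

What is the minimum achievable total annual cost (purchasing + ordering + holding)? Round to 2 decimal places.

H₁ = 32%×$4 = $1.2800;  H₂ = 32%×$3.92 = $1.2544
EOQ₁ = √(2×37,400×185/1.2800) = 3,288.00  (< 9,770, feasible at tier 1)
EOQ₂ = √(2×37,400×185/1.2544) = 3,321.38  (< 9,770 → use Q = 9,770 at tier-2 price)
TC(tier 1 (EOQ₁), Q≈3,288.0) = $153,808.64
TC(tier 2, Q≈9,770.0) = $153,443.93
Minimum at tier 2: $153,443.93

$153,443.93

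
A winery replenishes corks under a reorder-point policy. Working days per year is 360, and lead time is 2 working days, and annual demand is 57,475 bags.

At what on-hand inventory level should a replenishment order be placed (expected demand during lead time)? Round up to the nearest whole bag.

320 bags

Daily demand d = 57,475 / 360 = 159.653 bags/day
Demand during lead time = 159.653 × 2 = 319.31
Reorder point = 319.31 → round up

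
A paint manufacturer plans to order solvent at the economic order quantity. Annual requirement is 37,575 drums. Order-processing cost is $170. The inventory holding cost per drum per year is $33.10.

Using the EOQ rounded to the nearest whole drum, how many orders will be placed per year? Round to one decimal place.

Optimal lot size Q* = (2 × 37,575 × $170 / $33.1)^½ ≈ 621.26 → Q = 621
Orders per year = D/Q = 37,575 / 621 = 60.507

60.5 orders per year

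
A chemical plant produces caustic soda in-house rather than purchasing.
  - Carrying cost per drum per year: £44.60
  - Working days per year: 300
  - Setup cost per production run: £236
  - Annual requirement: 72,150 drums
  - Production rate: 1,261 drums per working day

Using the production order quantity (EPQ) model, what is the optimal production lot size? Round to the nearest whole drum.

d = 72,150/300 = 240.5000 drums/day;  effective holding cost H(1 − d/p) = 44.6·(1 − 240.5000/1261) = 36.09381
Q* = √(2DS / H_eff) = √(2·72,150·236 / 36.09381) ≈ 971.34

971 drums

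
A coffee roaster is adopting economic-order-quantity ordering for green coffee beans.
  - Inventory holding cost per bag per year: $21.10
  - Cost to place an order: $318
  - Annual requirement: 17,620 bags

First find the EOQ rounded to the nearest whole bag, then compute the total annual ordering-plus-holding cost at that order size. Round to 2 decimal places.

EOQ = √(2DS/H) = √(2 × 17,620 × 318 / 21.1)
    = √(531,105.21) ≈ 728.77 → Q = 729 bags
Orders/yr = 17,620/729 = 24.170; ordering cost = 24.170 × $318 = $7,686.09
Average inventory = 729/2 = 364.5; holding cost = 364.5 × $21.1 = $7,690.95
Total = $7,686.09 + $7,690.95 = $15,377.04

$15,377.04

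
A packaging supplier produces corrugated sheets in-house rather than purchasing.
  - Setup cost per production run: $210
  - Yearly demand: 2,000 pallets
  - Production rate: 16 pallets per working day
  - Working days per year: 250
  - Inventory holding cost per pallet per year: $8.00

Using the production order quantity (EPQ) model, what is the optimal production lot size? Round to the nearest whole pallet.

d = 2,000/250 = 8.0000 pallets/day;  effective holding cost H(1 − d/p) = 8·(1 − 8.0000/16) = 4.00000
Q* = √(2DS / H_eff) = √(2·2,000·210 / 4.00000) ≈ 458.26

458 pallets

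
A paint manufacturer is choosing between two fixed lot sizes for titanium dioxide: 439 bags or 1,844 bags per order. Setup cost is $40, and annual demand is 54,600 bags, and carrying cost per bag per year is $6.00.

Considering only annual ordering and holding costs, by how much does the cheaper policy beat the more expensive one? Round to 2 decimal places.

Annual cost at Q: ordering D·S/Q plus holding Q·H/2.
TC(439) = (54,600/439)×40 + (439/2)×6 = $6,291.94
TC(1,844) = (54,600/1,844)×40 + (1,844/2)×6 = $6,716.38
|ΔTC| = |$6,291.94 − $6,716.38| = $424.44

$424.44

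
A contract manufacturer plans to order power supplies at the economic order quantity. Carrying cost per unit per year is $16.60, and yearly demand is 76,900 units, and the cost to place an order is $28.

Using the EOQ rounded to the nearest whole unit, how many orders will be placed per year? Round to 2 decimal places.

151.08 orders per year

Q* = √(2·D·S / H) = √(2·76,900·28 / 16.6) = √259,421.7 ≈ 509.33 → Q = 509
Orders per year = D/Q = 76,900 / 509 = 151.081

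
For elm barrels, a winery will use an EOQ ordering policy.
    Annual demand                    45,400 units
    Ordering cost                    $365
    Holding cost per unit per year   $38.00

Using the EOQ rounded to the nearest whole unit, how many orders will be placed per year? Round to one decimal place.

Q* = √(2·D·S / H) = √(2·45,400·365 / 38) = √872,157.9 ≈ 933.89 → Q = 934
Orders per year = D/Q = 45,400 / 934 = 48.608

48.6 orders per year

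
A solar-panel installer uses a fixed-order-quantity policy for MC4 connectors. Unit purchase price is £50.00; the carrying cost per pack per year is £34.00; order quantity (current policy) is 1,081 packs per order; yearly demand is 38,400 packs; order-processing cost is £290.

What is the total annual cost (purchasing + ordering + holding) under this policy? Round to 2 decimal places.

Annual ordering cost = (D/Q)·S = (38,400/1,081) × 290 = £10,301.57
Annual holding cost  = (Q/2)·H = (1,081/2) × 34 = £18,377.00
Purchase cost = D·C = 38,400 × 50 = £1,920,000.00
Total = £10,301.57 + £18,377.00 + £1,920,000.00 = £1,948,678.57

£1,948,678.57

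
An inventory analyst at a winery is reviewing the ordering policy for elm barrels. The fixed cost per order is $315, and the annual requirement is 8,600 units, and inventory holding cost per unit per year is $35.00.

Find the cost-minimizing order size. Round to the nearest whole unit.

393 units

Q* = √(2·D·S / H) = √(2·8,600·315 / 35) = √154,800.0 ≈ 393.45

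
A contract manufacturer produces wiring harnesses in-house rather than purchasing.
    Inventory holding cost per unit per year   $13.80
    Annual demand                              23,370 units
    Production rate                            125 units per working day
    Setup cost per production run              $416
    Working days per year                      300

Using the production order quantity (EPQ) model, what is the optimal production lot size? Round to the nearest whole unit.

d = 23,370/300 = 77.9000 units/day;  effective holding cost H(1 − d/p) = 13.8·(1 − 77.9000/125) = 5.19984
Q* = √(2DS / H_eff) = √(2·23,370·416 / 5.19984) ≈ 1,933.73

1,934 units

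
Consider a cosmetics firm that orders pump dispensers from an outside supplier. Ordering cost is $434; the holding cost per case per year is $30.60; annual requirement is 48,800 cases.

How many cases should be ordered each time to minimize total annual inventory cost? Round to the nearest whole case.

1,177 cases

Q* = √(2·D·S / H) = √(2·48,800·434 / 30.6) = √1,384,261.4 ≈ 1,176.55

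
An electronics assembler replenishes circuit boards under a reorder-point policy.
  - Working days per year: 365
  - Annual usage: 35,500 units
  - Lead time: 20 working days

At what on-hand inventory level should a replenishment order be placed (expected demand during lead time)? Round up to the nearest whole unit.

Daily demand d = 35,500 / 365 = 97.260 units/day
Demand during lead time = 97.260 × 20 = 1,945.21
Reorder point = 1,945.21 → round up

1,946 units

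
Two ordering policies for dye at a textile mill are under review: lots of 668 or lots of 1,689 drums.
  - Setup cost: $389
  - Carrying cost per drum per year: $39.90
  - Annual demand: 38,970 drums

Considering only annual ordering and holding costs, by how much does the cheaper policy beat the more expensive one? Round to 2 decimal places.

TC(Q) = (D/Q)S + (Q/2)H
TC(668) = (38,970/668)×389 + (668/2)×39.9 = $36,020.21
TC(1,689) = (38,970/1,689)×389 + (1,689/2)×39.9 = $42,670.88
|ΔTC| = |$36,020.21 − $42,670.88| = $6,650.67

$6,650.67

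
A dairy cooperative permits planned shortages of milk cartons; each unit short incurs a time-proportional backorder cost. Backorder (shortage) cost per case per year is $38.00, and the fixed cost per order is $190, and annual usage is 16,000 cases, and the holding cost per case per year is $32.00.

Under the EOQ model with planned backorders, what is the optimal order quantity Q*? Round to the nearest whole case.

592 cases

Basic EOQ = √(2·16,000·190/32) = 435.890
Backorder adjustment √((H+b)/b) = √((32+38)/38) = 1.3572
Q* = 435.890 × 1.3572 ≈ 591.61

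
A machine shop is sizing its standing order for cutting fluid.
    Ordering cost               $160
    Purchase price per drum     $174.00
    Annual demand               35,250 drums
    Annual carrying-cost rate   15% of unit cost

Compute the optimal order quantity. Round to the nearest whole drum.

657 drums

Holding cost per drum per year: H = 15% × $174 = $26.1000
Optimal lot size Q* = (2 × 35,250 × $160 / $26.1)^½ ≈ 657.41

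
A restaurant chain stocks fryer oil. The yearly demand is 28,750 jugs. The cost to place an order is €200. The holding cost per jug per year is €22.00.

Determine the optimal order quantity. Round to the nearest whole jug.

2DS/H = 2·28,750·200/22 = 522,727.27
EOQ = √522,727.27 ≈ 723.00

723 jugs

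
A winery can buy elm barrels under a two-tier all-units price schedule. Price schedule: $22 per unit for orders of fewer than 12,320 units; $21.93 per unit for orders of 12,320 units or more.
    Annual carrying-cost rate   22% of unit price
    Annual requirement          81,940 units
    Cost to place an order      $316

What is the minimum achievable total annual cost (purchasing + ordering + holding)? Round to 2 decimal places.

$1,818,511.76

H₁ = 22%×$22 = $4.8400;  H₂ = 22%×$21.93 = $4.8246
EOQ₁ = √(2×81,940×316/4.8400) = 3,271.02  (< 12,320, feasible at tier 1)
EOQ₂ = √(2×81,940×316/4.8246) = 3,276.24  (< 12,320 → use Q = 12,320 at tier-2 price)
TC(tier 1 (EOQ₁), Q≈3,271.0) = $1,818,511.76
TC(tier 2, Q≈12,320.0) = $1,828,765.44
Minimum at tier 1 (EOQ₁): $1,818,511.76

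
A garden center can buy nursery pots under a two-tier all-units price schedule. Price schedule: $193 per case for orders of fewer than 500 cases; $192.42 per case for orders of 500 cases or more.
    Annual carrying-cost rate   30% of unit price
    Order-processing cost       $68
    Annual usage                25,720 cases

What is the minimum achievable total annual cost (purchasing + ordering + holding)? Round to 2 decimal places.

H₁ = 30%×$193 = $57.9000;  H₂ = 30%×$192.42 = $57.7260
EOQ₁ = √(2×25,720×68/57.9000) = 245.79  (< 500, feasible at tier 1)
EOQ₂ = √(2×25,720×68/57.7260) = 246.16  (< 500 → use Q = 500 at tier-2 price)
TC(tier 1 (EOQ₁), Q≈245.8) = $4,978,191.29
TC(tier 2, Q≈500.0) = $4,966,971.82
Minimum at tier 2: $4,966,971.82

$4,966,971.82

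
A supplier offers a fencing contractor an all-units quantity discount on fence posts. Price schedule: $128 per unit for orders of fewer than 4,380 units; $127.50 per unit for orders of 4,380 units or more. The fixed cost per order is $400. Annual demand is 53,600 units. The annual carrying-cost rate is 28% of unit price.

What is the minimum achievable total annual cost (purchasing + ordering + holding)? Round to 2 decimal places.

$6,900,002.29

H₁ = 28%×$128 = $35.8400;  H₂ = 28%×$127.50 = $35.7000
EOQ₁ = √(2×53,600×400/35.8400) = 1,093.81  (< 4,380, feasible at tier 1)
EOQ₂ = √(2×53,600×400/35.7000) = 1,095.96  (< 4,380 → use Q = 4,380 at tier-2 price)
TC(tier 1 (EOQ₁), Q≈1,093.8) = $6,900,002.29
TC(tier 2, Q≈4,380.0) = $6,917,077.98
Minimum at tier 1 (EOQ₁): $6,900,002.29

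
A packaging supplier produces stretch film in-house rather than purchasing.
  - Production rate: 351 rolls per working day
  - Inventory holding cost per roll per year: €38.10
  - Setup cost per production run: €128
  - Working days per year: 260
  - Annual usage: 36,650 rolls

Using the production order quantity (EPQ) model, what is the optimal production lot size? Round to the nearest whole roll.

Daily demand d = 36,650/260 = 140.962; p = 351; 1 − d/p = 0.59840
EPQ = √(2DS / (H(1 − d/p)))
    = √(2 × 36,650 × 128 / (38.1 × 0.59840)) ≈ 641.50

642 rolls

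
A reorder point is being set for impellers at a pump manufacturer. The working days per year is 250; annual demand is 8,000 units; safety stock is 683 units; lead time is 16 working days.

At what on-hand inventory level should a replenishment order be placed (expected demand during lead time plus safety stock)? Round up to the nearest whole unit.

1,195 units

Daily demand d = 8,000 / 250 = 32.000 units/day
Demand during lead time = 32.000 × 16 = 512.00
Reorder point = 512.00 + 683 = 1,195.00 → round up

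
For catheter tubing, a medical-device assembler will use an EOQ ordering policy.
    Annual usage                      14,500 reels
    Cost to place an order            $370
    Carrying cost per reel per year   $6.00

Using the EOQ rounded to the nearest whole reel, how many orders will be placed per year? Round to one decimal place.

EOQ = √(2DS/H) = √(2 × 14,500 × 370 / 6)
    = √(1,788,333.33) ≈ 1,337.29 → Q = 1,337
N = D/Q = 14,500/1,337 ≈ 10.845 orders/yr

10.8 orders per year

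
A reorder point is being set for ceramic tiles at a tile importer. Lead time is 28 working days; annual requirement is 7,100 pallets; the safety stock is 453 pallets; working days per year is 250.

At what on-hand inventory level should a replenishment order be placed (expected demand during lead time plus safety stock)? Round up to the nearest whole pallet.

1,249 pallets

Daily demand d = 7,100 / 250 = 28.400 pallets/day
Demand during lead time = 28.400 × 28 = 795.20
Reorder point = 795.20 + 453 = 1,248.20 → round up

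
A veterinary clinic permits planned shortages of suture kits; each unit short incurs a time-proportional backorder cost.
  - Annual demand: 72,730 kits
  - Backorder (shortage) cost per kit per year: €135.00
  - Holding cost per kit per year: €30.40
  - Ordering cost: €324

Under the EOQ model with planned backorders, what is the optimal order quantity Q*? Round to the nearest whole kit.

Basic EOQ = √(2·72,730·324/30.4) = 1,245.109
Backorder adjustment √((H+b)/b) = √((30.4+135)/135) = 1.1069
Q* = 1,245.109 × 1.1069 ≈ 1,378.19

1,378 kits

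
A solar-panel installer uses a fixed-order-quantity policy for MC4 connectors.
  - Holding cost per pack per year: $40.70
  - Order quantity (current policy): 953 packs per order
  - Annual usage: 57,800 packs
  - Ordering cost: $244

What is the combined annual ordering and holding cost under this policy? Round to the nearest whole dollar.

Ordering: D/Q × S = 57,800/953 × $244 = $14,798.74
Holding:  Q/2 × H = 953/2 × $40.7 = $19,393.55
Total = $14,798.74 + $19,393.55 = $34,192.29

$34,192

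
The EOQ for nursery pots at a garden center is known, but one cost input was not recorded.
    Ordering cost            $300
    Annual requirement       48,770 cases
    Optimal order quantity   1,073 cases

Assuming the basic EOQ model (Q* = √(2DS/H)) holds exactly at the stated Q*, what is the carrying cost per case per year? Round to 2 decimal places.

EOQ relation: Q² = 2DS/H, so rearrange for the unknown.
H = 2DS / Q² = 2 × 48,770 × 300 / 1,073² = 25.4158

$25.42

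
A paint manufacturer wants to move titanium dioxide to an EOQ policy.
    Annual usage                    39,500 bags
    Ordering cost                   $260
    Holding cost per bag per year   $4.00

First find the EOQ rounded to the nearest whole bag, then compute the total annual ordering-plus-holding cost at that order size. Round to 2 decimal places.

Q* = √(2·D·S / H) = √(2·39,500·260 / 4) = √5,135,000.0 ≈ 2,266.05 → Q = 2,266 bags
Orders/yr = 39,500/2,266 = 17.432; ordering cost = 17.432 × $260 = $4,532.22
Average inventory = 2,266/2 = 1133; holding cost = 1133 × $4 = $4,532.00
Total = $4,532.22 + $4,532.00 = $9,064.22

$9,064.22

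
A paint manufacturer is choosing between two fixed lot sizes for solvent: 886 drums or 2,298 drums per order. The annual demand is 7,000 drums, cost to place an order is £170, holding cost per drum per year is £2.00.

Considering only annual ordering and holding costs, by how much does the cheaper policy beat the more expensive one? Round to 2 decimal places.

TC(Q) = (D/Q)S + (Q/2)H
TC(886) = (7,000/886)×170 + (886/2)×2 = £2,229.12
TC(2,298) = (7,000/2,298)×170 + (2,298/2)×2 = £2,815.84
Lots of 886 are cheaper by £586.73.

£586.73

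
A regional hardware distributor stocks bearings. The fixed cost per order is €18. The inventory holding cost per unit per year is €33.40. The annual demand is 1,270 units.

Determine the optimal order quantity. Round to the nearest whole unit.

EOQ = √(2DS/H) = √(2 × 1,270 × 18 / 33.4)
    = √(1,368.86) ≈ 37.00

37 units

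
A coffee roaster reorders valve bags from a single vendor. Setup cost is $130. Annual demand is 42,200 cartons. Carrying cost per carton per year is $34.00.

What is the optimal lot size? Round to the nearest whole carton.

568 cartons

EOQ = √(2DS/H) = √(2 × 42,200 × 130 / 34)
    = √(322,705.88) ≈ 568.07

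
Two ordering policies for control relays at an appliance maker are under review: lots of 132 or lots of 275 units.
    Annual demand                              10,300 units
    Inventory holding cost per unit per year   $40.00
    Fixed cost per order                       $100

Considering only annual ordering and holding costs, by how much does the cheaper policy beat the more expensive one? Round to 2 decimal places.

For each Q, cost = (D/Q)·S + (Q/2)·H.
TC(132) = (10,300/132)×100 + (132/2)×40 = $10,443.03
TC(275) = (10,300/275)×100 + (275/2)×40 = $9,245.45
|ΔTC| = |$10,443.03 − $9,245.45| = $1,197.58

$1,197.58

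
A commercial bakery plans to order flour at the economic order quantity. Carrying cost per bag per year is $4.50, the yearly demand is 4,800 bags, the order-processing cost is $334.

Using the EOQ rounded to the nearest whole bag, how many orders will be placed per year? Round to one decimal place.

5.7 orders per year

2DS/H = 2·4,800·334/4.5 = 712,533.33
EOQ = √712,533.33 ≈ 844.12 → Q = 844
N = D/Q = 4,800/844 ≈ 5.687 orders/yr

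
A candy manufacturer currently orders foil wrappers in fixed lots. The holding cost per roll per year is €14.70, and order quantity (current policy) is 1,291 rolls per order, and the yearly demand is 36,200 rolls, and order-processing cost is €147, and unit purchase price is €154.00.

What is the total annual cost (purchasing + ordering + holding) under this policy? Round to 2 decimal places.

Annual ordering cost = (D/Q)·S = (36,200/1,291) × 147 = €4,121.92
Annual holding cost  = (Q/2)·H = (1,291/2) × 14.7 = €9,488.85
Purchase cost = D·C = 36,200 × 154 = €5,574,800.00
Total = €4,121.92 + €9,488.85 + €5,574,800.00 = €5,588,410.77

€5,588,410.77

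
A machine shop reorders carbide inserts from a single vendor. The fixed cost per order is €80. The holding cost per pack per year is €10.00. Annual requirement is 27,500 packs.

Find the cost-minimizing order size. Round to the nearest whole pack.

663 packs

Q* = √(2·D·S / H) = √(2·27,500·80 / 10) = √440,000.0 ≈ 663.32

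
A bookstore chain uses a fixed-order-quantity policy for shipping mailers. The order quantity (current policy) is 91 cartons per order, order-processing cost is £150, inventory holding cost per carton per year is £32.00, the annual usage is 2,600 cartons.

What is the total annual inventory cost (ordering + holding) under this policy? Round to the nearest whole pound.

Annual ordering cost = (D/Q)·S = (2,600/91) × 150 = £4,285.71
Annual holding cost  = (Q/2)·H = (91/2) × 32 = £1,456.00
Total = £4,285.71 + £1,456.00 = £5,741.71

£5,742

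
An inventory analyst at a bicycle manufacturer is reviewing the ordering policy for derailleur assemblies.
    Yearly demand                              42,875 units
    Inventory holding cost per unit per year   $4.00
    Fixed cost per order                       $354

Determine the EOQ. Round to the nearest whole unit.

2,755 units

EOQ = √(2DS/H) = √(2 × 42,875 × 354 / 4)
    = √(7,588,875.00) ≈ 2,754.79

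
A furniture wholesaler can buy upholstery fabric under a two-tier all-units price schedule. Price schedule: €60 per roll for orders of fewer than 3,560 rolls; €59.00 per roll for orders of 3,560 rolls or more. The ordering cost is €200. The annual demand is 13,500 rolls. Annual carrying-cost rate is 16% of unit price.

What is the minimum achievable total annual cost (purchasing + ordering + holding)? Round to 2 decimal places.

H₁ = 16%×€60 = €9.6000;  H₂ = 16%×€59.00 = €9.4400
EOQ₁ = √(2×13,500×200/9.6000) = 750.00  (< 3,560, feasible at tier 1)
EOQ₂ = √(2×13,500×200/9.4400) = 756.33  (< 3,560 → use Q = 3,560 at tier-2 price)
TC(tier 1 (EOQ₁), Q≈750.0) = €817,200.00
TC(tier 2, Q≈3,560.0) = €814,061.63
Minimum at tier 2: €814,061.63

€814,061.63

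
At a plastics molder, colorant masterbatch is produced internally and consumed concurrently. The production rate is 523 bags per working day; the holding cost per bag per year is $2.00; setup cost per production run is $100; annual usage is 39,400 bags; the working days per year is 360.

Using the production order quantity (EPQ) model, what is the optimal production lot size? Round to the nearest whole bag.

2,232 bags

Daily demand d = 39,400/360 = 109.444; p = 523; 1 − d/p = 0.79074
EPQ = √(2DS / (H(1 − d/p)))
    = √(2 × 39,400 × 100 / (2 × 0.79074)) ≈ 2,232.19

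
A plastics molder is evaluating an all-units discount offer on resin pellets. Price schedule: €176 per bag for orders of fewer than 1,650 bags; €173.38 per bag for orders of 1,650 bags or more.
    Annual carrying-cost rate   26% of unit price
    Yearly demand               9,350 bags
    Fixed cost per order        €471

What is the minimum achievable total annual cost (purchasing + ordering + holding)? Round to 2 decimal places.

€1,660,962.01

H₁ = 26%×€176 = €45.7600;  H₂ = 26%×€173.38 = €45.0788
EOQ₁ = √(2×9,350×471/45.7600) = 438.72  (< 1,650, feasible at tier 1)
EOQ₂ = √(2×9,350×471/45.0788) = 442.02  (< 1,650 → use Q = 1,650 at tier-2 price)
TC(tier 1 (EOQ₁), Q≈438.7) = €1,665,675.86
TC(tier 2, Q≈1,650.0) = €1,660,962.01
Minimum at tier 2: €1,660,962.01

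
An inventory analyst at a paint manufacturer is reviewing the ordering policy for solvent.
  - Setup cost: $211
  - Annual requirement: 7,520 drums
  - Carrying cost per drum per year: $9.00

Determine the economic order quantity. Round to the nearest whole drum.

Q* = √(2·D·S / H) = √(2·7,520·211 / 9) = √352,604.4 ≈ 593.81

594 drums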